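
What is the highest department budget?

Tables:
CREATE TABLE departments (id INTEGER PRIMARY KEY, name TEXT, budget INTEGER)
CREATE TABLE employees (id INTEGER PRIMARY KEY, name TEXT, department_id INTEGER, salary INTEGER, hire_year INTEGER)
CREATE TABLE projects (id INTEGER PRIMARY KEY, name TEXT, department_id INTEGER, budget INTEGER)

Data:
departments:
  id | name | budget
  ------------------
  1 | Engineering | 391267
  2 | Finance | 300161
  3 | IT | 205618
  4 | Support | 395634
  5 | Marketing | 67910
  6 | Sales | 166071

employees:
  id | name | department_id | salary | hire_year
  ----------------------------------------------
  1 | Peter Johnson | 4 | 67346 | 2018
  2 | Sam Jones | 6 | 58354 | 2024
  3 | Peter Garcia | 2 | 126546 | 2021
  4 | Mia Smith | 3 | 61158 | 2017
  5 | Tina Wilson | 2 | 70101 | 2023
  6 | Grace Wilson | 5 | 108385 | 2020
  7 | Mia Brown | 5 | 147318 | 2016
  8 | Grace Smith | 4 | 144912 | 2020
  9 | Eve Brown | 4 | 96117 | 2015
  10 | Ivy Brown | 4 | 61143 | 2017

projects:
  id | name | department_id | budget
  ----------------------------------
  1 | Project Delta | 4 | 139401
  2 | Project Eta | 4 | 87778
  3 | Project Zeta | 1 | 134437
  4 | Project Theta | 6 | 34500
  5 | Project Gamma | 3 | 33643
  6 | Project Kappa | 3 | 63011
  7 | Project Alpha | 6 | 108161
SELECT MAX(budget) FROM departments

Execution result:
395634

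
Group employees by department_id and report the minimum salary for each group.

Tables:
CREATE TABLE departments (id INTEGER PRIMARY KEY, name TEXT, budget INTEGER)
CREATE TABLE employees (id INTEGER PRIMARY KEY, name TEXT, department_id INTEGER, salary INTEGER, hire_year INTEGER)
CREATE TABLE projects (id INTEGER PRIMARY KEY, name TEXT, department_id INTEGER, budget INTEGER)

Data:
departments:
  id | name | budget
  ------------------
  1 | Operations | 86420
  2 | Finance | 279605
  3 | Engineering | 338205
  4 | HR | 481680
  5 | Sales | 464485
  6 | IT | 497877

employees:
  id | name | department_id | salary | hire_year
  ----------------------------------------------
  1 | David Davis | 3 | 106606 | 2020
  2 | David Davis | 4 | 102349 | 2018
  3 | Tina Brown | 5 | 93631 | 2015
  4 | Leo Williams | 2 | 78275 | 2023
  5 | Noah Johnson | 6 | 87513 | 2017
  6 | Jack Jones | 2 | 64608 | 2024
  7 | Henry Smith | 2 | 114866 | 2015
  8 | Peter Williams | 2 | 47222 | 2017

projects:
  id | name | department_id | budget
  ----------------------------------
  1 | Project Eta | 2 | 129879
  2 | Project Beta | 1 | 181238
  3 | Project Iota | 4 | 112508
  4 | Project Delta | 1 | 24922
SELECT department_id, MIN(salary) AS min_salary FROM employees GROUP BY department_id

Execution result:
department_id | min_salary
2 | 47222
3 | 106606
4 | 102349
5 | 93631
6 | 87513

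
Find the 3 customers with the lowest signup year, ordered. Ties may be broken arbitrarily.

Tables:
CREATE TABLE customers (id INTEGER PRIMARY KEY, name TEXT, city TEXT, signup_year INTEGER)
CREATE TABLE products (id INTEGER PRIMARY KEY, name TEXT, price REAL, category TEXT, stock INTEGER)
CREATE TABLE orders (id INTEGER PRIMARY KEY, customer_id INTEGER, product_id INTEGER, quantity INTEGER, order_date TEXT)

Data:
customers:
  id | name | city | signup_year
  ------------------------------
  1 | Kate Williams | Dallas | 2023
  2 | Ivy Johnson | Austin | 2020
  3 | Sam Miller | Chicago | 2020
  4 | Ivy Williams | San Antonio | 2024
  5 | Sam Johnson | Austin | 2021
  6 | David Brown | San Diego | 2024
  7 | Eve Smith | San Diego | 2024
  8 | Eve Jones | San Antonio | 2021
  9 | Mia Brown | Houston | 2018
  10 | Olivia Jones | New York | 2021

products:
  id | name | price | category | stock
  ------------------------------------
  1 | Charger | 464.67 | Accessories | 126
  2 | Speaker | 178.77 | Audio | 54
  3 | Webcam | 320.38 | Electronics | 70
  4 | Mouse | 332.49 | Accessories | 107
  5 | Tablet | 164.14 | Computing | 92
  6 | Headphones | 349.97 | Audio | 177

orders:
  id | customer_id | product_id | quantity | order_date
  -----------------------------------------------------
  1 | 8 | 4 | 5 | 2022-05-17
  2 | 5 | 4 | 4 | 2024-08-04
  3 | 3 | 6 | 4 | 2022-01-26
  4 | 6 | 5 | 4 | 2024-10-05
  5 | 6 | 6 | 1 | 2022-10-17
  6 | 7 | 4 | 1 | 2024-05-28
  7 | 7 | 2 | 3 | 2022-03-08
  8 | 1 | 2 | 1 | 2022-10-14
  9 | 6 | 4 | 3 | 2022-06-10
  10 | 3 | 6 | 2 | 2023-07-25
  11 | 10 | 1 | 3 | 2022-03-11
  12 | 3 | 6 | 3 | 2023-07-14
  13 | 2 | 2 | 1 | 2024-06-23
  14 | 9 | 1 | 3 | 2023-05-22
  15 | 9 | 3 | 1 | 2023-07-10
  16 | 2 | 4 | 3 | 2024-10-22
SELECT name, signup_year FROM customers ORDER BY signup_year ASC LIMIT 3

Execution result:
name | signup_year
Mia Brown | 2018
Ivy Johnson | 2020
Sam Miller | 2020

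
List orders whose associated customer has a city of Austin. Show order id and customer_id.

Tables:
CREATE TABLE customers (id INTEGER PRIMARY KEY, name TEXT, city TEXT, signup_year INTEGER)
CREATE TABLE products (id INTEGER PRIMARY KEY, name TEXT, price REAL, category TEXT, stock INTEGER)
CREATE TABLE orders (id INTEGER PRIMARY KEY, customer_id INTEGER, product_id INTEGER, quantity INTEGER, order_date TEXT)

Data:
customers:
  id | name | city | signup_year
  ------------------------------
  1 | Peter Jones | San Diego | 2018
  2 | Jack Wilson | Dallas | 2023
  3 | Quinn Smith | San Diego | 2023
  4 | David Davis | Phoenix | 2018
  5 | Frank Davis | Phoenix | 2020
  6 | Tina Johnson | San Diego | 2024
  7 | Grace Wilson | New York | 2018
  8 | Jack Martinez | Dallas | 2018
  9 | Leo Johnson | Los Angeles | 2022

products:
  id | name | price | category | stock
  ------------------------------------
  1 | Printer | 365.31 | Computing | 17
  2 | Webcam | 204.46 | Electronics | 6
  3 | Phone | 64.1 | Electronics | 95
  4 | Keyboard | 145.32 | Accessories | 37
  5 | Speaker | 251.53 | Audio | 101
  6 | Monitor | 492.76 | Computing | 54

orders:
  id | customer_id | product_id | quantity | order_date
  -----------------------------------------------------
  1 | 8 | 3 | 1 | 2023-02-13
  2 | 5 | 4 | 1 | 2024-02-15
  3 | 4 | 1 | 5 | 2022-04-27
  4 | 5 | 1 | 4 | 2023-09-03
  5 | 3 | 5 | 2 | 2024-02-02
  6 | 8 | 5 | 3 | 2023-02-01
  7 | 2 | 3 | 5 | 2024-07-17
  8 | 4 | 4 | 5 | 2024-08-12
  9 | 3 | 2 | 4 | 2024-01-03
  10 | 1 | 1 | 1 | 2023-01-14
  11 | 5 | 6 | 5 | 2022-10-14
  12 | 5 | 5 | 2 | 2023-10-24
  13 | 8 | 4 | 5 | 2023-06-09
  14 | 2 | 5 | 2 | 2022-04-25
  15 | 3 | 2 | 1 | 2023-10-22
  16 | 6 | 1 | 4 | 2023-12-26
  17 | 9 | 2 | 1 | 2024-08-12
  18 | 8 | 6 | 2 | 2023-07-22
SELECT id, customer_id FROM orders WHERE customer_id IN (SELECT id FROM customers WHERE city = 'Austin')

Execution result:
(no rows)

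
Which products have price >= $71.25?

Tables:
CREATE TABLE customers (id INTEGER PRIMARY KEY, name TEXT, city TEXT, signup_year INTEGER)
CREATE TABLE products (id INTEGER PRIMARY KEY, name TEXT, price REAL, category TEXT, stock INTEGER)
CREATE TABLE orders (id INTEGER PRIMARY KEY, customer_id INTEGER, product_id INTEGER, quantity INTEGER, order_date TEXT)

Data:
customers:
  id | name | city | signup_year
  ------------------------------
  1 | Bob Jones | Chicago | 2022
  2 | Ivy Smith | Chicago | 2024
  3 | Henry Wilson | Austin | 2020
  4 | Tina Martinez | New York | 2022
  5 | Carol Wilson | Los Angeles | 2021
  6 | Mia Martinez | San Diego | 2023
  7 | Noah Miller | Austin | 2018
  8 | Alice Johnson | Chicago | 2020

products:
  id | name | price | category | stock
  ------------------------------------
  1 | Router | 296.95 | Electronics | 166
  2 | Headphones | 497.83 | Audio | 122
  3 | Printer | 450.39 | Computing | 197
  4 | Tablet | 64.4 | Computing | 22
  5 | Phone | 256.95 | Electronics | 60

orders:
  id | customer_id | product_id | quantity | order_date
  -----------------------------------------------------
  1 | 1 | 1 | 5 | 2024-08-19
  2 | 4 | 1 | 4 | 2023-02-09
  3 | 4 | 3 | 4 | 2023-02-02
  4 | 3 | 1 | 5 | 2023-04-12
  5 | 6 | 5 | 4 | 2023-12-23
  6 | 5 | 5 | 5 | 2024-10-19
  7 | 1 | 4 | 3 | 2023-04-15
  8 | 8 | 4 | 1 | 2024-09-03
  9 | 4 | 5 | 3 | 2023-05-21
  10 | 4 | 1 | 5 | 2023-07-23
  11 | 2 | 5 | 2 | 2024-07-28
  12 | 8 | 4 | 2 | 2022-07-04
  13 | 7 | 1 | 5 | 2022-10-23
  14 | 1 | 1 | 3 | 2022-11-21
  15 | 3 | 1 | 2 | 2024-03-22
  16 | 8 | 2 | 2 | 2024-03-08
SELECT name, price FROM products WHERE price >= 71.25

Execution result:
name | price
Router | 296.95
Headphones | 497.83
Printer | 450.39
Phone | 256.95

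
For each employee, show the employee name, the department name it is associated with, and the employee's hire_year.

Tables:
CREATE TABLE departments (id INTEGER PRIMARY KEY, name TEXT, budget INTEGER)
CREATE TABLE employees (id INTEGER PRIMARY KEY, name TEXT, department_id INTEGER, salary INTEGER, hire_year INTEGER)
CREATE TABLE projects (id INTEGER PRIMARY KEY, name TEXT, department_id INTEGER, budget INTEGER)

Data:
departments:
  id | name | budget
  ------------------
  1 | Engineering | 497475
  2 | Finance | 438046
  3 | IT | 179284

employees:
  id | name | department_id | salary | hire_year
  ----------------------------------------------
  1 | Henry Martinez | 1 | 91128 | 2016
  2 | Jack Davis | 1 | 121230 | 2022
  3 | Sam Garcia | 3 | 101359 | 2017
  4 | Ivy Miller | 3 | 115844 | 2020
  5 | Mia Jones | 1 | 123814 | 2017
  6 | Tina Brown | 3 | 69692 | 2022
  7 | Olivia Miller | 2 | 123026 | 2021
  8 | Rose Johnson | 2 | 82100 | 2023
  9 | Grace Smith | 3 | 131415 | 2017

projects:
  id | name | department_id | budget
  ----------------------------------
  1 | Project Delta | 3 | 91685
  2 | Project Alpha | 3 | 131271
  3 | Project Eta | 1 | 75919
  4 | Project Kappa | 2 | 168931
SELECT c.name, p.name AS department, c.hire_year FROM employees c JOIN departments p ON c.department_id = p.id

Execution result:
name | department | hire_year
Henry Martinez | Engineering | 2016
Jack Davis | Engineering | 2022
Sam Garcia | IT | 2017
Ivy Miller | IT | 2020
Mia Jones | Engineering | 2017
Tina Brown | IT | 2022
Olivia Miller | Finance | 2021
Rose Johnson | Finance | 2023
Grace Smith | IT | 2017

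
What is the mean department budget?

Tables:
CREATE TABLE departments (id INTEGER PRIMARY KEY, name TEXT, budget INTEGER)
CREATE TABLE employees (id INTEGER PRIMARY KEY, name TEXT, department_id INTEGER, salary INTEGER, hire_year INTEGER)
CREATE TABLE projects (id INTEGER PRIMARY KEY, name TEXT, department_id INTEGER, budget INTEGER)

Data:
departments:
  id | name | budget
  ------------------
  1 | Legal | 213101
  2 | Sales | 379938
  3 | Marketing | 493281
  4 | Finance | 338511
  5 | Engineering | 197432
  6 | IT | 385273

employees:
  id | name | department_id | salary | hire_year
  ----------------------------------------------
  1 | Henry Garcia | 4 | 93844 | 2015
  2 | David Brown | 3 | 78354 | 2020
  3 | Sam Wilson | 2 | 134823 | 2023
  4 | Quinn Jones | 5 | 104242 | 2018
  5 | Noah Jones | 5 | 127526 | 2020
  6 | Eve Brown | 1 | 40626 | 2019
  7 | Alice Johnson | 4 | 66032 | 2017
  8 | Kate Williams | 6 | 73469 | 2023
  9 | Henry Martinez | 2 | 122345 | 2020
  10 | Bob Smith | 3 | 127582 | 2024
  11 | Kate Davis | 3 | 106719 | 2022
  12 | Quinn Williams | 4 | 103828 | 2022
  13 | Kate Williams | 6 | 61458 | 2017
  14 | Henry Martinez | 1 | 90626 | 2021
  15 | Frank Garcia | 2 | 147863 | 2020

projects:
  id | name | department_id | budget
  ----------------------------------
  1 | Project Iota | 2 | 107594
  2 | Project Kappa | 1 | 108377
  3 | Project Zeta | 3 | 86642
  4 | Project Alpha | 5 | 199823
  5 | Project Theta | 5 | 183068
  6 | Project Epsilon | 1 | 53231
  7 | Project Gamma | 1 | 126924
SELECT AVG(budget) FROM departments

Execution result:
334589.33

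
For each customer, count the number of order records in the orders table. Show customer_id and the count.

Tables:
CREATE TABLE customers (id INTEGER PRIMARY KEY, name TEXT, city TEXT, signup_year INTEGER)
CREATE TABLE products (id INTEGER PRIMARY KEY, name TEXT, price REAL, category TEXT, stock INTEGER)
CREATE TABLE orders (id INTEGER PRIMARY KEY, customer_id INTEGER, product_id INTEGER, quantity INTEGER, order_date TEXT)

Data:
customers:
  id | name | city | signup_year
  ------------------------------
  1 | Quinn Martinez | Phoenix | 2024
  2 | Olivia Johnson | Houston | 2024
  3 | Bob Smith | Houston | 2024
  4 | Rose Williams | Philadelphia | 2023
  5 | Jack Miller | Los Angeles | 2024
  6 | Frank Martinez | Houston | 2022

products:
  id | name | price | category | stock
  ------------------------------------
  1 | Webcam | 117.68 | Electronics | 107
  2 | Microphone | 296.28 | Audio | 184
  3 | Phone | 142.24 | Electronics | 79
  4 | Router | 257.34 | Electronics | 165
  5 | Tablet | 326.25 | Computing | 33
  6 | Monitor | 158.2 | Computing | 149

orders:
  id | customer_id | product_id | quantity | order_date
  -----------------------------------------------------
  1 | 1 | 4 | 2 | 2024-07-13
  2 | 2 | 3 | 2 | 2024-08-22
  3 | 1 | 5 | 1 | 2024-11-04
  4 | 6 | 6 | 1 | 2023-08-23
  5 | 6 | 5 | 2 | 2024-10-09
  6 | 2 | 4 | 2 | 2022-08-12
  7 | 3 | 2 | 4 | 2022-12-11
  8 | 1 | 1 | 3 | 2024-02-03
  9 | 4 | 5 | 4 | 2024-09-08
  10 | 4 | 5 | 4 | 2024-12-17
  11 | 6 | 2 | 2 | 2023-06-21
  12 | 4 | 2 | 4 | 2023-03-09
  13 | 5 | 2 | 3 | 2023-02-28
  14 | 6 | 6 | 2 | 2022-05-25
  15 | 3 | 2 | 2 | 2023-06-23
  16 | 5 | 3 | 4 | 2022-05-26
SELECT customer_id, COUNT(*) AS order_count FROM orders GROUP BY customer_id

Execution result:
customer_id | order_count
1 | 3
2 | 2
3 | 2
4 | 3
5 | 2
6 | 4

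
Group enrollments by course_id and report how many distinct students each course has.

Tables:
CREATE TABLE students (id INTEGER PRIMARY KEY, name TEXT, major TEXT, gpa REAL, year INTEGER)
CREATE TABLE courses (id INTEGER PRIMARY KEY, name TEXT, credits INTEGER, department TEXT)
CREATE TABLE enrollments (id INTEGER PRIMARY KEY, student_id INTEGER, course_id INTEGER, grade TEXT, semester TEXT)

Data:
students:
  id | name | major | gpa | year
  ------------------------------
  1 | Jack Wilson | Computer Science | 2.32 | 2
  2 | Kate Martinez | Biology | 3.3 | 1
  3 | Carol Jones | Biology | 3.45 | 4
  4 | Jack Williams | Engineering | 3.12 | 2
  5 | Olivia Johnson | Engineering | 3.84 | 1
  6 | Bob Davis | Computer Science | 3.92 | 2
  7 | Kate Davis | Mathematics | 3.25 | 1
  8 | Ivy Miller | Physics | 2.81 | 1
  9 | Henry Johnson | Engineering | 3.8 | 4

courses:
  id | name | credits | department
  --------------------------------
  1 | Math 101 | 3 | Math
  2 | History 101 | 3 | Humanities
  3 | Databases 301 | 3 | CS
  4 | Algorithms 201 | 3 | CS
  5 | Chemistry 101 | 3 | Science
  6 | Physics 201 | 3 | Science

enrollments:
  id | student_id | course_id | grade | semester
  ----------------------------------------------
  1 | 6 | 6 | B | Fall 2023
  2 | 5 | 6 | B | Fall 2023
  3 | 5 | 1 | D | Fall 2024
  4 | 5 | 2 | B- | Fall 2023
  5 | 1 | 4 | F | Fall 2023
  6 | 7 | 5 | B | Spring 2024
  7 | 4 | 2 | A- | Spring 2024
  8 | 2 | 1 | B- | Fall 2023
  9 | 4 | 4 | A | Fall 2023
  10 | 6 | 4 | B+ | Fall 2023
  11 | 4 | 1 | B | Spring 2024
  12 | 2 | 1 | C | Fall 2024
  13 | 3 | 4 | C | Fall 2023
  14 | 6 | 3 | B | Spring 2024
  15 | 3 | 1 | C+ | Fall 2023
SELECT course_id, COUNT(DISTINCT student_id) AS distinct_student_count FROM enrollments GROUP BY course_id

Execution result:
course_id | distinct_student_count
1 | 4
2 | 2
3 | 1
4 | 4
5 | 1
6 | 2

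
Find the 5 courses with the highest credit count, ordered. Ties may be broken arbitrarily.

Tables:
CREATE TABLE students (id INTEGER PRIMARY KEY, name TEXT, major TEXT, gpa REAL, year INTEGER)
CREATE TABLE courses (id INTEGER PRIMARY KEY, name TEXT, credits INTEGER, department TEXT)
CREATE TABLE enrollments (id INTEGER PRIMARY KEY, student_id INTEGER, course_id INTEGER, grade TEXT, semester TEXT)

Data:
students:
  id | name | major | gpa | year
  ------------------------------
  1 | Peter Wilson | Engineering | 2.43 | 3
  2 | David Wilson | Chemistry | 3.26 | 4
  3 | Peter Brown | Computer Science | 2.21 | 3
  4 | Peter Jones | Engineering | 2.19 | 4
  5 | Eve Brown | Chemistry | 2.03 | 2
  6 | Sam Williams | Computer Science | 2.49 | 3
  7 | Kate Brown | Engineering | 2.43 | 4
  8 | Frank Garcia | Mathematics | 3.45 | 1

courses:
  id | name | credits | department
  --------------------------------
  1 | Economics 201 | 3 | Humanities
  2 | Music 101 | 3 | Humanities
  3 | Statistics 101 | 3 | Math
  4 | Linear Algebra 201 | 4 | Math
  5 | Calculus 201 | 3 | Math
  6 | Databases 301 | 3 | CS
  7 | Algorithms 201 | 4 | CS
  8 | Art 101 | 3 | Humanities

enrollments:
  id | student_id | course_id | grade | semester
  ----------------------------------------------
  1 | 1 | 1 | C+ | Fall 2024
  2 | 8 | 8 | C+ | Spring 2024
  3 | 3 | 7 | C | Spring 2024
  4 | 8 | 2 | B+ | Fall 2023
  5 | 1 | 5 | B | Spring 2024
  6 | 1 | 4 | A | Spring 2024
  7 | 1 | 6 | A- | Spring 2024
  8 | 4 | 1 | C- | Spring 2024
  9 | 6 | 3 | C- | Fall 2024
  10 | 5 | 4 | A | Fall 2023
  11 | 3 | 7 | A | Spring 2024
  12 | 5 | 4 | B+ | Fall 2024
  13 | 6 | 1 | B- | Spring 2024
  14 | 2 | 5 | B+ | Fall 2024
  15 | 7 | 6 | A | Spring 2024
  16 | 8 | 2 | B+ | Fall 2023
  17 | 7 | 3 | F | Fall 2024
SELECT name, credits FROM courses ORDER BY credits DESC LIMIT 5

Execution result:
name | credits
Linear Algebra 201 | 4
Algorithms 201 | 4
Economics 201 | 3
Music 101 | 3
Statistics 101 | 3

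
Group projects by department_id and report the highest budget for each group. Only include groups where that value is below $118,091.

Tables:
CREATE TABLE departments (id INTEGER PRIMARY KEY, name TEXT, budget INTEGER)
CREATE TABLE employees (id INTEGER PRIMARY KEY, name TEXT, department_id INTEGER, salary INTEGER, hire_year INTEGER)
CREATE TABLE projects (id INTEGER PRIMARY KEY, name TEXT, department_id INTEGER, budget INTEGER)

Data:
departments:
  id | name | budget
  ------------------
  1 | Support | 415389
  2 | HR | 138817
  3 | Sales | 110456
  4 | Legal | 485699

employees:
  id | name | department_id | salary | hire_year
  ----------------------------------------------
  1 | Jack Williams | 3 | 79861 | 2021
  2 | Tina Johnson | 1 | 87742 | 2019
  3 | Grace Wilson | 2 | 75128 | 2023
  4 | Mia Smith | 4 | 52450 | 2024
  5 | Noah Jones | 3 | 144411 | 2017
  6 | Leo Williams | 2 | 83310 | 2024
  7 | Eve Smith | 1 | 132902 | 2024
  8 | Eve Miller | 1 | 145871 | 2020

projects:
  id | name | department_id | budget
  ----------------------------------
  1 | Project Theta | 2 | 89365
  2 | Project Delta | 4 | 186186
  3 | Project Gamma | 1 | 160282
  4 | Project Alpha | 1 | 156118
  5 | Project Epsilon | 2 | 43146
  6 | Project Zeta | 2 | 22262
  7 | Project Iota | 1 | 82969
SELECT department_id, MAX(budget) AS max_budget FROM projects GROUP BY department_id HAVING MAX(budget) < 118091

Execution result:
department_id | max_budget
2 | 89365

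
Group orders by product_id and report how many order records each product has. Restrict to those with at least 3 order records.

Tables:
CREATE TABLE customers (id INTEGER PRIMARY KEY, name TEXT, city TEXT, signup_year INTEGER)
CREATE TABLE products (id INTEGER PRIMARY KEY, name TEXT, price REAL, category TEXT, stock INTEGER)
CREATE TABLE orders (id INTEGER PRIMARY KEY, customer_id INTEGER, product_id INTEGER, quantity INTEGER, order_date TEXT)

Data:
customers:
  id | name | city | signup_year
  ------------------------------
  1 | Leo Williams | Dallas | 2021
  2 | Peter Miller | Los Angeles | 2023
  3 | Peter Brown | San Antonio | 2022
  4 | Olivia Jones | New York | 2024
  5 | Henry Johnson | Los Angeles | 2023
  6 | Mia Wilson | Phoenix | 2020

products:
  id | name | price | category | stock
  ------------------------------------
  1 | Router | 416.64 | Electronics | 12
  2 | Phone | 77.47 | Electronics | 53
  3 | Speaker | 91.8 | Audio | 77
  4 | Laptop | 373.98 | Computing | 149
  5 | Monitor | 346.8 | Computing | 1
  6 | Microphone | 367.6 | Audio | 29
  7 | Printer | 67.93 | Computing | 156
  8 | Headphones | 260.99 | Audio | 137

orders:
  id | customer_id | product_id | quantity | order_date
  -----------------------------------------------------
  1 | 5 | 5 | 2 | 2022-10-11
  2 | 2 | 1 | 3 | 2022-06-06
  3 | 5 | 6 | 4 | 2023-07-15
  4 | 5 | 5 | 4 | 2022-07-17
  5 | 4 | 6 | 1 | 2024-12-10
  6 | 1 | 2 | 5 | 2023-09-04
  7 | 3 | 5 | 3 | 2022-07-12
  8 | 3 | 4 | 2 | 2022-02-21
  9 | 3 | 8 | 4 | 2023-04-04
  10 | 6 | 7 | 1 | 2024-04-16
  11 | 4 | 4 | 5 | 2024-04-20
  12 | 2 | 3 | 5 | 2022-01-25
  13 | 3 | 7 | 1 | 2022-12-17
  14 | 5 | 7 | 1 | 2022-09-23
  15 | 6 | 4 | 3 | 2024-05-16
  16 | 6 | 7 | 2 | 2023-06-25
SELECT product_id, COUNT(*) AS order_count FROM orders GROUP BY product_id HAVING COUNT(*) >= 3

Execution result:
product_id | order_count
4 | 3
5 | 3
7 | 4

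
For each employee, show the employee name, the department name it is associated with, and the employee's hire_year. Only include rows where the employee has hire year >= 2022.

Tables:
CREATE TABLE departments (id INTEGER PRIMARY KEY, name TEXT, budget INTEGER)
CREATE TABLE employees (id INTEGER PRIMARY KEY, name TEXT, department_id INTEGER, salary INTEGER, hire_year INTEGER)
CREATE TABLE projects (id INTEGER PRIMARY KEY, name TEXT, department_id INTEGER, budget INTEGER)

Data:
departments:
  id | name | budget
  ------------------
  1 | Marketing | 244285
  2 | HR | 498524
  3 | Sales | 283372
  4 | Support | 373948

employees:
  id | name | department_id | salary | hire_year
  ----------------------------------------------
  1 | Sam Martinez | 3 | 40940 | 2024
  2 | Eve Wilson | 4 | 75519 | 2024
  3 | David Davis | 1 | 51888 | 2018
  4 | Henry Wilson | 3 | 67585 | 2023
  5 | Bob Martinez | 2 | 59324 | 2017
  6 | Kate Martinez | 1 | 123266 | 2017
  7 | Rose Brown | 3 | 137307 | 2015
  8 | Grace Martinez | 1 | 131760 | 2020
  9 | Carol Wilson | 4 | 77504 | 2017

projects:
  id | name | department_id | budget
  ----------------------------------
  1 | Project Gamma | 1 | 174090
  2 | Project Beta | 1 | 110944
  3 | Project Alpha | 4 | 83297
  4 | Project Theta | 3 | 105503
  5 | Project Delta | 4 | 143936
SELECT c.name, p.name AS department, c.hire_year FROM employees c JOIN departments p ON c.department_id = p.id WHERE c.hire_year >= 2022

Execution result:
name | department | hire_year
Sam Martinez | Sales | 2024
Eve Wilson | Support | 2024
Henry Wilson | Sales | 2023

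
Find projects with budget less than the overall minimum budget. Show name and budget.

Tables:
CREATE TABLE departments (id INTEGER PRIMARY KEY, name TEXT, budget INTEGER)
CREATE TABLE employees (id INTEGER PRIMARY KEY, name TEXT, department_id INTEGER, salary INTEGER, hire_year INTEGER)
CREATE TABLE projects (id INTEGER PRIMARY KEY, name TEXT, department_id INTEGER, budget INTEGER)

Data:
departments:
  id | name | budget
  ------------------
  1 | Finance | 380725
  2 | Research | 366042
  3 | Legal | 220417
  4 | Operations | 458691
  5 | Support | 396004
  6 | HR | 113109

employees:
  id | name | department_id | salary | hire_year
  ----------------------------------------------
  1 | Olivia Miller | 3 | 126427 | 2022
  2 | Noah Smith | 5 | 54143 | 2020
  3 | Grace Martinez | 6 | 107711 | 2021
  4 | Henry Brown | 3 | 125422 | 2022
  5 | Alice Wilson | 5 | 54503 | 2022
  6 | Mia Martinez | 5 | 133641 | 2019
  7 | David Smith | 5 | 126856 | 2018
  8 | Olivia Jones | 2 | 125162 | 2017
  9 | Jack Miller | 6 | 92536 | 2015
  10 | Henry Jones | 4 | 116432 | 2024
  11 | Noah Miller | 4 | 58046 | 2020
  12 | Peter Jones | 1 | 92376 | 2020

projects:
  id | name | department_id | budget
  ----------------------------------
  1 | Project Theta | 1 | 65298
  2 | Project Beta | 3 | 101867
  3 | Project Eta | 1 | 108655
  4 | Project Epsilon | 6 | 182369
SELECT name, budget FROM projects WHERE budget < (SELECT MIN(budget) FROM projects)

Execution result:
(no rows)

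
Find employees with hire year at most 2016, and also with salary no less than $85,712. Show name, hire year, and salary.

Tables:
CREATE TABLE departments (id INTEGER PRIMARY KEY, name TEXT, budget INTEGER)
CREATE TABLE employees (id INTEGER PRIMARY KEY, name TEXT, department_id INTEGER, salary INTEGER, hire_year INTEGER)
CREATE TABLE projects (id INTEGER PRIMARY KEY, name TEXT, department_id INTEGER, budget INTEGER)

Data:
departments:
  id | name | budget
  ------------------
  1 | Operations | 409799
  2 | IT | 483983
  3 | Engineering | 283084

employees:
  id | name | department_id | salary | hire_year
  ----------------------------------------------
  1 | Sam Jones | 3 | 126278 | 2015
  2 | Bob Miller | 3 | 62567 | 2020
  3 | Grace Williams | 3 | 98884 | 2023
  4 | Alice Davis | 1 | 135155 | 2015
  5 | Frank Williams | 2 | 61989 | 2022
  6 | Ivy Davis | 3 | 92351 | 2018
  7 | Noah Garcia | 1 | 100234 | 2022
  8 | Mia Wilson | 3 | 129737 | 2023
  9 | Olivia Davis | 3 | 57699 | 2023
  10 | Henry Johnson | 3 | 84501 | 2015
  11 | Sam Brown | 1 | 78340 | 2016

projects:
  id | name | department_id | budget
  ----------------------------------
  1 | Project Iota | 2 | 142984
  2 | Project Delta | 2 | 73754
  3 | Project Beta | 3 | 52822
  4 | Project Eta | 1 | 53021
SELECT name, hire_year, salary FROM employees WHERE hire_year <= 2016 AND salary >= 85712

Execution result:
name | hire_year | salary
Sam Jones | 2015 | 126278
Alice Davis | 2015 | 135155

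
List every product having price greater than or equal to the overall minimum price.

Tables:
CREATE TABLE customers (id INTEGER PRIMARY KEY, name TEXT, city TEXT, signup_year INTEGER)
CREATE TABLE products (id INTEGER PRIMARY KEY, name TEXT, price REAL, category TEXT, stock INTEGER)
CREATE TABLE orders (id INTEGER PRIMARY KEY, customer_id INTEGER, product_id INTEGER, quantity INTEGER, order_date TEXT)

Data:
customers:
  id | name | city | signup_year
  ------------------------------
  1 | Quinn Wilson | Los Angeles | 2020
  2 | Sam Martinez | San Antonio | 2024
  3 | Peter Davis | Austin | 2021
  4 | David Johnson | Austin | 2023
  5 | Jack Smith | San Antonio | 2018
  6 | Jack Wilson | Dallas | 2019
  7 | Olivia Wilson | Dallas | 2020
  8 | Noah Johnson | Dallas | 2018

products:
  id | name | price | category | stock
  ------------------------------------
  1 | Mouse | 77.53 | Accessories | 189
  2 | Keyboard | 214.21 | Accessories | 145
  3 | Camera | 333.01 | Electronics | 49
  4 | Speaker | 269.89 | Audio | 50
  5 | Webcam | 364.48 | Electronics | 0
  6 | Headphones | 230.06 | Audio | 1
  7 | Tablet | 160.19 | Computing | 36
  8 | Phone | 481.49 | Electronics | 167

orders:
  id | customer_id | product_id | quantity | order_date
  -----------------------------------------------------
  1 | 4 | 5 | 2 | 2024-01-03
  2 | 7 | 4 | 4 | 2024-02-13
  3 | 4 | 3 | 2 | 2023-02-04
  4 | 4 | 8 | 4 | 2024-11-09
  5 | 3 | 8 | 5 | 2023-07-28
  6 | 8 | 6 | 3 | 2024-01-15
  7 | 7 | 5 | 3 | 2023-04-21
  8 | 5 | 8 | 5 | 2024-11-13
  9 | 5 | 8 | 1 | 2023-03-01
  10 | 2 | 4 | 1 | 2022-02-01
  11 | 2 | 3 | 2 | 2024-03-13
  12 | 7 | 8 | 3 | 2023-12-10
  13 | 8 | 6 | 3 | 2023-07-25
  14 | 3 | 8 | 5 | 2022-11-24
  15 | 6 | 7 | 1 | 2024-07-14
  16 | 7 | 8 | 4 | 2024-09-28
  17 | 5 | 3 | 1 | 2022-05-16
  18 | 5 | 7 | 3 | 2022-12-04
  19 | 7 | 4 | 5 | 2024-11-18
SELECT name, price FROM products WHERE price >= (SELECT MIN(price) FROM products)

Execution result:
name | price
Mouse | 77.53
Keyboard | 214.21
Camera | 333.01
Speaker | 269.89
Webcam | 364.48
Headphones | 230.06
Tablet | 160.19
Phone | 481.49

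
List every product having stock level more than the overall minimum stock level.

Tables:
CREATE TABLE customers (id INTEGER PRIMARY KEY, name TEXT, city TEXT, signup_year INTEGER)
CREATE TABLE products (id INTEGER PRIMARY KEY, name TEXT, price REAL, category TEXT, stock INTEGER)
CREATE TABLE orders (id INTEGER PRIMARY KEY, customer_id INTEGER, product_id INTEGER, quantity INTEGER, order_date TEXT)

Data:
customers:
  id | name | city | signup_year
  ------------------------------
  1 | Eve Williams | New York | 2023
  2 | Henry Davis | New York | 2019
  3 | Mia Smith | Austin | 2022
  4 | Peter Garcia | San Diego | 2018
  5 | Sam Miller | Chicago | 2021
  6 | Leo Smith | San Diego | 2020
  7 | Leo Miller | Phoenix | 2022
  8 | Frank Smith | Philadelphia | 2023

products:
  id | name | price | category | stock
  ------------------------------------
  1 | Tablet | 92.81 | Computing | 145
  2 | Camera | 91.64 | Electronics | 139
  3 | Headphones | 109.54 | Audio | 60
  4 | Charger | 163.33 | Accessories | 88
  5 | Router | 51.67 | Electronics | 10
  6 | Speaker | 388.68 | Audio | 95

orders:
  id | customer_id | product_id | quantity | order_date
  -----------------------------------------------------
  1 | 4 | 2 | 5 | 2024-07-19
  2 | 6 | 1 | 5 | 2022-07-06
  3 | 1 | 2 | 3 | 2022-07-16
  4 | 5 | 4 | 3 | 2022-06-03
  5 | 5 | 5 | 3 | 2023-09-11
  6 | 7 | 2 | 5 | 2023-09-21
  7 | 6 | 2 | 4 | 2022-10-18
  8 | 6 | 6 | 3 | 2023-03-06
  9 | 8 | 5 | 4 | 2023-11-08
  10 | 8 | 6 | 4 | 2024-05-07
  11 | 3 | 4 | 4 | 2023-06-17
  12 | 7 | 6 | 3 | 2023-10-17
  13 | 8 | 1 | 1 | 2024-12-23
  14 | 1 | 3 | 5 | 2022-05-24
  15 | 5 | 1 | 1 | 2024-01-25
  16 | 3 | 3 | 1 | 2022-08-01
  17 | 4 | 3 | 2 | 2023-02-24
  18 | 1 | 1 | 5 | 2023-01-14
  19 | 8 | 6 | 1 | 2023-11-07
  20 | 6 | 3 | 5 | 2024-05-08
SELECT name, stock FROM products WHERE stock > (SELECT MIN(stock) FROM products)

Execution result:
name | stock
Tablet | 145
Camera | 139
Headphones | 60
Charger | 88
Speaker | 95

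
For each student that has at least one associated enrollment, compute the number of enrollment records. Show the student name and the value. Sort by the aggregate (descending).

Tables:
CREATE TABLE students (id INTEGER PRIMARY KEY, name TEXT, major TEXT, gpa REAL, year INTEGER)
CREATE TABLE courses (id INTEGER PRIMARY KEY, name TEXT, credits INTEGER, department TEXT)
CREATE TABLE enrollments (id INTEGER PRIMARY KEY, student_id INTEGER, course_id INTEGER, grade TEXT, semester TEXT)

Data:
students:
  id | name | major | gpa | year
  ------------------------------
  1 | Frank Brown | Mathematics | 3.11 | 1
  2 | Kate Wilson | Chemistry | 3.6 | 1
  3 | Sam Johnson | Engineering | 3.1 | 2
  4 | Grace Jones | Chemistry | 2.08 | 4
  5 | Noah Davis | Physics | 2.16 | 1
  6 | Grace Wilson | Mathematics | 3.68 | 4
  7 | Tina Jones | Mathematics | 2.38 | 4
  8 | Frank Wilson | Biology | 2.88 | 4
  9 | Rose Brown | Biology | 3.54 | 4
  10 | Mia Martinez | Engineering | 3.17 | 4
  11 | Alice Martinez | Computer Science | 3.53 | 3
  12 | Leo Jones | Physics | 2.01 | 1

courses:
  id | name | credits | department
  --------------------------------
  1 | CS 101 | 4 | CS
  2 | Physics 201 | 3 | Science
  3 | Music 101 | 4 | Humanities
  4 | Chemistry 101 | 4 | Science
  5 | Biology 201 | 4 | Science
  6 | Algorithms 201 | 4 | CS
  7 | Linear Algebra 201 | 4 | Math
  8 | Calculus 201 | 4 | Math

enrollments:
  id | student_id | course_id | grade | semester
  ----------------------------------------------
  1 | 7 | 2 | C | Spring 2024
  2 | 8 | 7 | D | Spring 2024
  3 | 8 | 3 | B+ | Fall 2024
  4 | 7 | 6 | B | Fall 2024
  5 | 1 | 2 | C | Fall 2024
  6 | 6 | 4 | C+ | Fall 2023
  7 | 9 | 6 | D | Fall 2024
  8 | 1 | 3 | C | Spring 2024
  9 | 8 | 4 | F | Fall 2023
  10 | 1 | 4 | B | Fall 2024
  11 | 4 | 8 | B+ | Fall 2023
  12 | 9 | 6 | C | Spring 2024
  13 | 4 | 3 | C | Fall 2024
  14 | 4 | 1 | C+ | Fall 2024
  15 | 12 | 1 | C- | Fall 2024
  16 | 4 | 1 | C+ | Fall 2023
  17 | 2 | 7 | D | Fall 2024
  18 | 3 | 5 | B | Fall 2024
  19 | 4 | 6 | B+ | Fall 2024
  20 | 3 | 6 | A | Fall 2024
SELECT p.name, COUNT(*) AS n FROM enrollments c JOIN students p ON c.student_id = p.id GROUP BY p.id, p.name ORDER BY n DESC

Execution result:
name | n
Grace Jones | 5
Frank Brown | 3
Frank Wilson | 3
Sam Johnson | 2
Tina Jones | 2
Rose Brown | 2
Kate Wilson | 1
Grace Wilson | 1
Leo Jones | 1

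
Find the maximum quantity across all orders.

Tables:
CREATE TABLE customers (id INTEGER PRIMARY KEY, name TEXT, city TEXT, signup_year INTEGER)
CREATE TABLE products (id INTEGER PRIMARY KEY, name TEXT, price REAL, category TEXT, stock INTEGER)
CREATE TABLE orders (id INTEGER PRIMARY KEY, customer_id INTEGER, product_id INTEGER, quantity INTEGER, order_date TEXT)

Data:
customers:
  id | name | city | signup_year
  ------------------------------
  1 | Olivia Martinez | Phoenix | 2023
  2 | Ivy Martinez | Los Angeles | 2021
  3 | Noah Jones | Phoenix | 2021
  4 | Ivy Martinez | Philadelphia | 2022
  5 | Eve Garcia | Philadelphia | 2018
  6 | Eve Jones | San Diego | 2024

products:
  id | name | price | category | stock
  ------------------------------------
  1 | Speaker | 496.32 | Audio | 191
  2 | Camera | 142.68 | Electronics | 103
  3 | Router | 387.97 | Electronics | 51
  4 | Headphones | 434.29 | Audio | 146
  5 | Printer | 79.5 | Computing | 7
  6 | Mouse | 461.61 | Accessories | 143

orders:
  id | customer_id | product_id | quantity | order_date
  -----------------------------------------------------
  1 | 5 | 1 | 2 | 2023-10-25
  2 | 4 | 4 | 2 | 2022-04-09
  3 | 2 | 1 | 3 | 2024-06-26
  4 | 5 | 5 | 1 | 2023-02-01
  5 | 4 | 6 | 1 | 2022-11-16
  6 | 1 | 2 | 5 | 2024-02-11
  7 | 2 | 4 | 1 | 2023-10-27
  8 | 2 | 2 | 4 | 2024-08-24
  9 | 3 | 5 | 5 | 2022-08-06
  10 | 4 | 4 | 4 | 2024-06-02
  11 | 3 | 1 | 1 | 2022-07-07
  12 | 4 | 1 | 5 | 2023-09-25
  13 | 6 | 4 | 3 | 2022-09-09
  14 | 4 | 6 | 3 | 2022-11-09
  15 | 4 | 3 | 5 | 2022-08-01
SELECT MAX(quantity) FROM orders

Execution result:
5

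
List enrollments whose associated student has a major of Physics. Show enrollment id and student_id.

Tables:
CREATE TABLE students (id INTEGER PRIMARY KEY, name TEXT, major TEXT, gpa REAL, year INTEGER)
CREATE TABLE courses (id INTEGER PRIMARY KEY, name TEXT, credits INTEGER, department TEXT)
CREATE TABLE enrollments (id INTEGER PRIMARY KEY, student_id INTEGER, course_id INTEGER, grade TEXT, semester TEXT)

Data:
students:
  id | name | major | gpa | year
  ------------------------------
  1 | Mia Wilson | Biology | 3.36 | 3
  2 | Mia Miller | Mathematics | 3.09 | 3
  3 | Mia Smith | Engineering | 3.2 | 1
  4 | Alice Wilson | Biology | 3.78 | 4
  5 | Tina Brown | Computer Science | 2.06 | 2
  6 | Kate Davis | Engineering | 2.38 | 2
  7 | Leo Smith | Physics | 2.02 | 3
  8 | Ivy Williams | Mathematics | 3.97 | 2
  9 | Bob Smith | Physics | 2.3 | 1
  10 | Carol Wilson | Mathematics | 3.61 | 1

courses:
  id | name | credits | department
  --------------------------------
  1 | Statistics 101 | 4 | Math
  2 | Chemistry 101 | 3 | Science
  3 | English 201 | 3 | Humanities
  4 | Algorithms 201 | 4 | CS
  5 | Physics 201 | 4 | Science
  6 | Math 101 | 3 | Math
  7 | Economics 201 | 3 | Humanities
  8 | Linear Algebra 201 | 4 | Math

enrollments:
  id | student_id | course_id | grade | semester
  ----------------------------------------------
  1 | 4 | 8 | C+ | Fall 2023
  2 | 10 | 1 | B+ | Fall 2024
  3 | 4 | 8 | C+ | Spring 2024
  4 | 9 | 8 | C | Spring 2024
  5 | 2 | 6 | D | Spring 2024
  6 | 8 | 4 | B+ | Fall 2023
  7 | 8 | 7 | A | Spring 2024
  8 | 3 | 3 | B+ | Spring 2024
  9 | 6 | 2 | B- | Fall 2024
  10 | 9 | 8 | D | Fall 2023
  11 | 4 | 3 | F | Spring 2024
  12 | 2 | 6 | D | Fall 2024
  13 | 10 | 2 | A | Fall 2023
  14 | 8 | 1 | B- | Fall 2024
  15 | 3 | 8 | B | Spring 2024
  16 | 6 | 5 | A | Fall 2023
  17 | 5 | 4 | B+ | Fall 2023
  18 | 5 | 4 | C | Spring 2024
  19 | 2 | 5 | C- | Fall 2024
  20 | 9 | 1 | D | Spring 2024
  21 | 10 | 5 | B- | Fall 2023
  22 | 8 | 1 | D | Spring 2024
SELECT id, student_id FROM enrollments WHERE student_id IN (SELECT id FROM students WHERE major = 'Physics')

Execution result:
id | student_id
4 | 9
10 | 9
20 | 9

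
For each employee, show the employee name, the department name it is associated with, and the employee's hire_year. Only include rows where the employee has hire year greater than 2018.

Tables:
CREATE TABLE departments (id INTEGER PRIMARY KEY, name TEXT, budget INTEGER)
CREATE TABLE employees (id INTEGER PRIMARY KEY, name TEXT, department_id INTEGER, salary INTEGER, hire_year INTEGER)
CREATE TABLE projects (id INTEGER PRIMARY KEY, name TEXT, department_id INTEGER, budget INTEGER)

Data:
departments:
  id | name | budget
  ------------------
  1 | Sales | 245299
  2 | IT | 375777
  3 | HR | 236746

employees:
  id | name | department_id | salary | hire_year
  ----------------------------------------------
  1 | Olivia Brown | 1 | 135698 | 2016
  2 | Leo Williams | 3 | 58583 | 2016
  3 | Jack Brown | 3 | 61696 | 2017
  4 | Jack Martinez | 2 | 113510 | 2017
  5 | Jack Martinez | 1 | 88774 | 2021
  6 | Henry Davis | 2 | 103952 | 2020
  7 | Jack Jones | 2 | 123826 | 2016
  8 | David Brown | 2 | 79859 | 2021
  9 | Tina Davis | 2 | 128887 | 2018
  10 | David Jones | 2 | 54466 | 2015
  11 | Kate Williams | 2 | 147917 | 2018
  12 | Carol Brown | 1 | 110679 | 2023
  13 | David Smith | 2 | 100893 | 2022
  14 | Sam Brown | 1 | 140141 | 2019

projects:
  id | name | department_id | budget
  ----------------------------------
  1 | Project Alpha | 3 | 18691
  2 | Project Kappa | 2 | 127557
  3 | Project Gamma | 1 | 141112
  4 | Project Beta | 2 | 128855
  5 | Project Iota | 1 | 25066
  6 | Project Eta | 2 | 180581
SELECT c.name, p.name AS department, c.hire_year FROM employees c JOIN departments p ON c.department_id = p.id WHERE c.hire_year > 2018

Execution result:
name | department | hire_year
Jack Martinez | Sales | 2021
Henry Davis | IT | 2020
David Brown | IT | 2021
Carol Brown | Sales | 2023
David Smith | IT | 2022
Sam Brown | Sales | 2019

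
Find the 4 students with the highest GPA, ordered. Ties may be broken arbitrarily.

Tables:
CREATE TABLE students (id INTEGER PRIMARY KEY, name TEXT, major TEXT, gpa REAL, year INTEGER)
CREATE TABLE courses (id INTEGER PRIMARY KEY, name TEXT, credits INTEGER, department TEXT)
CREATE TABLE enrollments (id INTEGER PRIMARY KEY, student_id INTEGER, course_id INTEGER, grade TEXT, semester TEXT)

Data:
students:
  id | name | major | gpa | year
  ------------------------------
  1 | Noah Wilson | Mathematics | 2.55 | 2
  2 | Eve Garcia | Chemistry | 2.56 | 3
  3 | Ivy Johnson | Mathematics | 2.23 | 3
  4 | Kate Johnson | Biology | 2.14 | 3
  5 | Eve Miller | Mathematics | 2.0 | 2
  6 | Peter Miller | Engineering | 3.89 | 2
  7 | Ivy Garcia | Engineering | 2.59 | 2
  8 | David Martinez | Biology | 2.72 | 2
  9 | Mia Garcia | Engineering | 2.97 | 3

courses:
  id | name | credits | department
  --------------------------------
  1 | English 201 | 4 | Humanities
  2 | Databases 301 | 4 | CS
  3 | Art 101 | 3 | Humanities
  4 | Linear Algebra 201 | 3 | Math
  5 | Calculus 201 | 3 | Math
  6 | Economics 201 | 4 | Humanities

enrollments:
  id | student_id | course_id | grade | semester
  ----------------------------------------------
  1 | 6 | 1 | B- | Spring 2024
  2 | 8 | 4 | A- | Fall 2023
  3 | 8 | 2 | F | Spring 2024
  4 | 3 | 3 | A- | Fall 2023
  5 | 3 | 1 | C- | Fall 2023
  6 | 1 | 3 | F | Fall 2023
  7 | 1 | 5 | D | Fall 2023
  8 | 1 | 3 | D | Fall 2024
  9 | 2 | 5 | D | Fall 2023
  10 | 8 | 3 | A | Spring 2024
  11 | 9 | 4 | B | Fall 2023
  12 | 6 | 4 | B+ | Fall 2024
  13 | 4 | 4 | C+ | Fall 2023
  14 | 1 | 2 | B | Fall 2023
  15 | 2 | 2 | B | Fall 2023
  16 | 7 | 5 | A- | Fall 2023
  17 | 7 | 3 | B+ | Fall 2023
SELECT name, gpa FROM students ORDER BY gpa DESC LIMIT 4

Execution result:
name | gpa
Peter Miller | 3.89
Mia Garcia | 2.97
David Martinez | 2.72
Ivy Garcia | 2.59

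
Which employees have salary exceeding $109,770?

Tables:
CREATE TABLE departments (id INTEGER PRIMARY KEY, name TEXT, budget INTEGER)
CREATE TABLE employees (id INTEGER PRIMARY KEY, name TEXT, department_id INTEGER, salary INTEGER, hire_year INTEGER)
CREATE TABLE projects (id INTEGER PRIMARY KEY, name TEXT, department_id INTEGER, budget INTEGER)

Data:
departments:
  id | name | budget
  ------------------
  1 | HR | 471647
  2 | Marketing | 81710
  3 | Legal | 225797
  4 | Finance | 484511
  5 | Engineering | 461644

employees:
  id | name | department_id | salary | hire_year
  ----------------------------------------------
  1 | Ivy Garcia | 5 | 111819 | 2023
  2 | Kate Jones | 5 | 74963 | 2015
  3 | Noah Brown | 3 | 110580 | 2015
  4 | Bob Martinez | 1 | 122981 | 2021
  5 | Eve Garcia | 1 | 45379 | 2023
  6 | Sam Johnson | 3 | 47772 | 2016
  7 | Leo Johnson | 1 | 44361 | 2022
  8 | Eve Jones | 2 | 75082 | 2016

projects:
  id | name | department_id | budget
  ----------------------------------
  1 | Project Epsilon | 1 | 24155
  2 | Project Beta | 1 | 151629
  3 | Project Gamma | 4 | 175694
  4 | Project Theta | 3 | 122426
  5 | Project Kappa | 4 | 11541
SELECT name, salary FROM employees WHERE salary > 109770

Execution result:
name | salary
Ivy Garcia | 111819
Noah Brown | 110580
Bob Martinez | 122981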